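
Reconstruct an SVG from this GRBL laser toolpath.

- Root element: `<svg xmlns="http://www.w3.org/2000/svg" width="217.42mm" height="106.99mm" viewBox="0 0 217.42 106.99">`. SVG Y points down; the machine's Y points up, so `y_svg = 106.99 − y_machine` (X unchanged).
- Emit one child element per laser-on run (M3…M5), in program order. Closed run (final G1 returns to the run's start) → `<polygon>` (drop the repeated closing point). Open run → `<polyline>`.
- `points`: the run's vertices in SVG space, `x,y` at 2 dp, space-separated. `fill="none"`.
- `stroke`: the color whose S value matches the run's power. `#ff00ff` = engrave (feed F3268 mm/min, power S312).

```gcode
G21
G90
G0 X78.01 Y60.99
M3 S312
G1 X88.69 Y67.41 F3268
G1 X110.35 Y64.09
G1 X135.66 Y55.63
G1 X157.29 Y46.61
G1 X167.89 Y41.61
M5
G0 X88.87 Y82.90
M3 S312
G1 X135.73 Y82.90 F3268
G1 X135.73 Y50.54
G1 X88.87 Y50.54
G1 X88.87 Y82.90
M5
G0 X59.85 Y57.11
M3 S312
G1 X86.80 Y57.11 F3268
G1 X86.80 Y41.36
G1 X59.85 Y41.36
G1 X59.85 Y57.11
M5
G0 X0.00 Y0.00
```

<svg xmlns="http://www.w3.org/2000/svg" width="217.42mm" height="106.99mm" viewBox="0 0 217.42 106.99">
  <polyline points="78.01,46.00 88.69,39.58 110.35,42.90 135.66,51.36 157.29,60.38 167.89,65.38" fill="none" stroke="#ff00ff"/>
  <polygon points="88.87,24.09 135.73,24.09 135.73,56.45 88.87,56.45" fill="none" stroke="#ff00ff"/>
  <polygon points="59.85,49.88 86.80,49.88 86.80,65.63 59.85,65.63" fill="none" stroke="#ff00ff"/>
</svg>

Each laser-on run becomes one SVG element. Flip Y back into SVG space with y_svg = 106.99 − y_machine. Every run uses S312, so all elements get stroke `#ff00ff` (engrave).

Run 1: The run is open, so emit a `<polyline>` with points (Y-flipped): 78.01,46.00 88.69,39.58 110.35,42.90 135.66,51.36 157.29,60.38 167.89,65.38.

Run 2: The run returns to its start, so emit a `<polygon>` with points (Y-flipped): 88.87,24.09 135.73,24.09 135.73,56.45 88.87,56.45.

Run 3: The run returns to its start, so emit a `<polygon>` with points (Y-flipped): 59.85,49.88 86.80,49.88 86.80,65.63 59.85,65.63.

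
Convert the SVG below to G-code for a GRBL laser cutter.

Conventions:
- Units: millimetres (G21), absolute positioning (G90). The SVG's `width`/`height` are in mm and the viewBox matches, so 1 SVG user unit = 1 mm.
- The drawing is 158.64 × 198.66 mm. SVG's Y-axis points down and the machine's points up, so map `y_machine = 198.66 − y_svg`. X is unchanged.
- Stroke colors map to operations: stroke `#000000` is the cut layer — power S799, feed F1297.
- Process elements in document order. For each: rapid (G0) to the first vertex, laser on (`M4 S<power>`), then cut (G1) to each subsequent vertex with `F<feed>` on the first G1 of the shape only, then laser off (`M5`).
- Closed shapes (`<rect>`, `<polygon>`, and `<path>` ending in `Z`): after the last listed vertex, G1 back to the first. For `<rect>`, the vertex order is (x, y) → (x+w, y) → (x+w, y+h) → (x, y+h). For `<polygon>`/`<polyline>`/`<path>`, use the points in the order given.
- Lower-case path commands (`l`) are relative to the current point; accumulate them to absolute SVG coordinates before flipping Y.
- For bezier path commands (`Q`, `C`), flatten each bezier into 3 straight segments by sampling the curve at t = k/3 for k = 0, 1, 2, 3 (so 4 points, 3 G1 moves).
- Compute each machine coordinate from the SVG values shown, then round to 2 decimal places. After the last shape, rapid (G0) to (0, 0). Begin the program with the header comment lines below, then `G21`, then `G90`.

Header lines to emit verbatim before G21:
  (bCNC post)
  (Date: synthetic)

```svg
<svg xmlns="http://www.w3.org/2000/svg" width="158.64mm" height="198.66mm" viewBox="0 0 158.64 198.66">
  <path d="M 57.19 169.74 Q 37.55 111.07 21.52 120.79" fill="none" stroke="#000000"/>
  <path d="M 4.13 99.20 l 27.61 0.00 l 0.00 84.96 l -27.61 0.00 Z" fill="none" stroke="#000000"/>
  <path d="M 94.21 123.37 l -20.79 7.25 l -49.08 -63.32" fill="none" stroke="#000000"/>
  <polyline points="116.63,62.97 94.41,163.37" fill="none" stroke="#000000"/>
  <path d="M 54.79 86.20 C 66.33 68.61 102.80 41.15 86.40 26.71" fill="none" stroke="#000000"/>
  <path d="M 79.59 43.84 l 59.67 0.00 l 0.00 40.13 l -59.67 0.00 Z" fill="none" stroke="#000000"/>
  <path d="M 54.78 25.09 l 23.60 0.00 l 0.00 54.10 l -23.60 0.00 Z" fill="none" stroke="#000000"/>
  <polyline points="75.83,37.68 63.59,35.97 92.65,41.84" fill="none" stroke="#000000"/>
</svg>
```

1 u = 1 mm; y_m = 198.66 − y.

[1] `<path>` quadratic bezier, #000000→cut S799 F1297: (57.19,28.92) → (44.50,60.43) → (32.61,76.75) → (21.52,77.87)

[2] `<path>` rectangle, #000000→cut S799 F1297: (4.13,99.46) → (31.74,99.46) → (31.74,14.50) → (4.13,14.50) → (4.13,99.46) (closed)

[3] `<path>` open polyline, #000000→cut S799 F1297: (94.21,75.29) → (73.42,68.04) → (24.34,131.36)

[4] `<polyline>` line segment, #000000→cut S799 F1297: (116.63,135.69) → (94.41,35.29)

[5] `<path>` cubic bezier, #000000→cut S799 F1297: (54.79,112.46) → (71.76,132.49) → (88.06,154.02) → (86.40,171.95)

[6] `<path>` rectangle, #000000→cut S799 F1297: (79.59,154.82) → (139.26,154.82) → (139.26,114.69) → (79.59,114.69) → (79.59,154.82) (closed)

[7] `<path>` rectangle, #000000→cut S799 F1297: (54.78,173.57) → (78.38,173.57) → (78.38,119.47) → (54.78,119.47) → (54.78,173.57) (closed)

[8] `<polyline>` open polyline, #000000→cut S799 F1297: (75.83,160.98) → (63.59,162.69) → (92.65,156.82)

(bCNC post)
(Date: synthetic)
G21
G90
G0 X57.19 Y28.92
M4 S799
G1 X44.50 Y60.43 F1297
G1 X32.61 Y76.75
G1 X21.52 Y77.87
M5
G0 X4.13 Y99.46
M4 S799
G1 X31.74 Y99.46 F1297
G1 X31.74 Y14.50
G1 X4.13 Y14.50
G1 X4.13 Y99.46
M5
G0 X94.21 Y75.29
M4 S799
G1 X73.42 Y68.04 F1297
G1 X24.34 Y131.36
M5
G0 X116.63 Y135.69
M4 S799
G1 X94.41 Y35.29 F1297
M5
G0 X54.79 Y112.46
M4 S799
G1 X71.76 Y132.49 F1297
G1 X88.06 Y154.02
G1 X86.40 Y171.95
M5
G0 X79.59 Y154.82
M4 S799
G1 X139.26 Y154.82 F1297
G1 X139.26 Y114.69
G1 X79.59 Y114.69
G1 X79.59 Y154.82
M5
G0 X54.78 Y173.57
M4 S799
G1 X78.38 Y173.57 F1297
G1 X78.38 Y119.47
G1 X54.78 Y119.47
G1 X54.78 Y173.57
M5
G0 X75.83 Y160.98
M4 S799
G1 X63.59 Y162.69 F1297
G1 X92.65 Y156.82
M5
G0 X0.00 Y0.00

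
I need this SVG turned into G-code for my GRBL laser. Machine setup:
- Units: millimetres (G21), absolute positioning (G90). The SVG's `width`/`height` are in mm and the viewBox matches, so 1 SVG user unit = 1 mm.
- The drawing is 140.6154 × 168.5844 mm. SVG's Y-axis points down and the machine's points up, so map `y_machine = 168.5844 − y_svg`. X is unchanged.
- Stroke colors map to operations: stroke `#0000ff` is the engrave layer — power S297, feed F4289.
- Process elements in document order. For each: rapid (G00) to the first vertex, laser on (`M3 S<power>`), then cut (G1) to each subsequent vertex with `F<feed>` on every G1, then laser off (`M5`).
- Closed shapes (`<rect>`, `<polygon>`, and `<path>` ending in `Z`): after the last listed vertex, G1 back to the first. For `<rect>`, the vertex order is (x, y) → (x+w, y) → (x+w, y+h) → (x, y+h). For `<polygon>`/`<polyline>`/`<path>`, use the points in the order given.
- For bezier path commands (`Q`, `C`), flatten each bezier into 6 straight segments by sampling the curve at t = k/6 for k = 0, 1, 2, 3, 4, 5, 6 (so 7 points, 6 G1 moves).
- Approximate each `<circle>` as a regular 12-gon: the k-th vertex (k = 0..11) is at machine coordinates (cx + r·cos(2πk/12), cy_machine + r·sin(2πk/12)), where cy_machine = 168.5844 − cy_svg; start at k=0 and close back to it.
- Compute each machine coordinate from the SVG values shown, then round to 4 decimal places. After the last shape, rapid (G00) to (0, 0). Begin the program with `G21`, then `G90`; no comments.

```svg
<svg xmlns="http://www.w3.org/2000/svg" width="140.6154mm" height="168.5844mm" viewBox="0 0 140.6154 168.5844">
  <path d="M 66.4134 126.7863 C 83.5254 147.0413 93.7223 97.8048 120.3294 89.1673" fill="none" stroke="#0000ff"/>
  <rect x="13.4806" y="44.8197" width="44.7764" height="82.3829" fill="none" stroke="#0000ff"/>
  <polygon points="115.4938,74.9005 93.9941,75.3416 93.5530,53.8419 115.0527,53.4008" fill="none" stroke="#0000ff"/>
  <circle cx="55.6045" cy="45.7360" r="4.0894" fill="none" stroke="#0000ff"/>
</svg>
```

G21
G90
G00 X66.4134 Y41.7981
M3 S297
G1 X74.5011 Y36.9519 F4289
G1 X82.0843 Y40.6295 F4289
G1 X89.8107 Y49.7729 F4289
G1 X98.3285 Y61.3240 F4289
G1 X108.2854 Y72.2248 F4289
G1 X120.3294 Y79.4171 F4289
M5
G00 X13.4806 Y123.7647
M3 S297
G1 X58.2570 Y123.7647 F4289
G1 X58.2570 Y41.3818 F4289
G1 X13.4806 Y41.3818 F4289
G1 X13.4806 Y123.7647 F4289
M5
G00 X115.4938 Y93.6839
M3 S297
G1 X93.9941 Y93.2428 F4289
G1 X93.5530 Y114.7425 F4289
G1 X115.0527 Y115.1836 F4289
G1 X115.4938 Y93.6839 F4289
M5
G00 X59.6939 Y122.8484
M3 S297
G1 X59.1460 Y124.8931 F4289
G1 X57.6492 Y126.3899 F4289
G1 X55.6045 Y126.9378 F4289
G1 X53.5598 Y126.3899 F4289
G1 X52.0630 Y124.8931 F4289
G1 X51.5151 Y122.8484 F4289
G1 X52.0630 Y120.8037 F4289
G1 X53.5598 Y119.3069 F4289
G1 X55.6045 Y118.7590 F4289
G1 X57.6492 Y119.3069 F4289
G1 X59.1460 Y120.8037 F4289
G1 X59.6939 Y122.8484 F4289
M5
G00 X0.0000 Y0.0000

viewBox `0 0 140.6154 168.5844` with mm width/height → 1 unit = 1 mm. Flip: y_m = 168.5844 − y_svg.

**Shape 1** — `<path>` cubic bezier, stroke `#0000ff` → engrave (S297, F4289). Control points (SVG): P0=(66.4134,126.7863), P1=(83.5254,147.0413), P2=(93.7223,97.8048), P3=(120.3294,89.1673); sampled at t=k/6. Machine vertices: (66.4134,41.7981) → (74.5011,36.9519) → (82.0843,40.6295) → (89.8107,49.7729) → (98.3285,61.3240) → (108.2854,72.2248) → (120.3294,79.4171). Open path.

**Shape 2** — `<rect>` rectangle, stroke `#0000ff` → engrave (S297, F4289). Machine vertices: (13.4806,123.7647) → (58.2570,123.7647) → (58.2570,41.3818) → (13.4806,41.3818) → (13.4806,123.7647). Closed: final G1 returns to the first vertex.

**Shape 3** — `<polygon>` regular polygon, stroke `#0000ff` → engrave (S297, F4289). Machine vertices: (115.4938,93.6839) → (93.9941,93.2428) → (93.5530,114.7425) → (115.0527,115.1836) → (115.4938,93.6839). Closed: final G1 returns to the first vertex.

**Shape 4** — `<circle>` circle, stroke `#0000ff` → engrave (S297, F4289). Machine vertices: (59.6939,122.8484) → (59.1460,124.8931) → (57.6492,126.3899) → (55.6045,126.9378) → (53.5598,126.3899) → (52.0630,124.8931) → (51.5151,122.8484) → (52.0630,120.8037) → (53.5598,119.3069) → (55.6045,118.7590) → (57.6492,119.3069) → (59.1460,120.8037) → (59.6939,122.8484). Closed: final G1 returns to the first vertex.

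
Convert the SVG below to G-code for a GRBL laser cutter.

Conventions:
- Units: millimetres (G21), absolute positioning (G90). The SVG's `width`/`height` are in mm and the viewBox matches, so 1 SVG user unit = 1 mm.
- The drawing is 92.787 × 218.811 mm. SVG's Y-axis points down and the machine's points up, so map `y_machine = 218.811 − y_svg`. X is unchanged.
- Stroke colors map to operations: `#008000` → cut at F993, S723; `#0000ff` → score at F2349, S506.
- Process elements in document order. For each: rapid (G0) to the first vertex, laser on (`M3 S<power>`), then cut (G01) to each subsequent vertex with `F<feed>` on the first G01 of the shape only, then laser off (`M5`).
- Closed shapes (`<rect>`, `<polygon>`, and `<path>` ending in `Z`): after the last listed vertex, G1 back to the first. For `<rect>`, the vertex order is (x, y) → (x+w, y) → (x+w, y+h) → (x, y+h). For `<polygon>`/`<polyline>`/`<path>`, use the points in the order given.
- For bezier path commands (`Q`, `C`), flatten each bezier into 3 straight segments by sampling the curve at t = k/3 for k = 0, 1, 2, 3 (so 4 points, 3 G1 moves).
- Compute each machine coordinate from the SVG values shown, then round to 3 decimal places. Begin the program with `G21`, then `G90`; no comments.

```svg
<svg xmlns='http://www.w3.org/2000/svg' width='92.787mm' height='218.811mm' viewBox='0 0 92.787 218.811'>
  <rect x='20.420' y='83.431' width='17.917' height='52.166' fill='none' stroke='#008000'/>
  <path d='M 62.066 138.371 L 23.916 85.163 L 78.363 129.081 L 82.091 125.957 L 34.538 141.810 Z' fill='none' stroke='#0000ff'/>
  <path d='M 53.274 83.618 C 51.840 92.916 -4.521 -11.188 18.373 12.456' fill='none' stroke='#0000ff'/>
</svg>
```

viewBox `0 0 92.787 218.811` with mm width/height → 1 unit = 1 mm. Flip: y_m = 218.811 − y_svg.

**Shape 1** — `<rect>` rectangle, stroke `#008000` → cut (S723, F993). Machine vertices: (20.420,135.380) → (38.337,135.380) → (38.337,83.214) → (20.420,83.214) → (20.420,135.380). Closed: final G1 returns to the first vertex.

**Shape 2** — `<path>` closed polygon, stroke `#0000ff` → score (S506, F2349). Machine vertices: (62.066,80.440) → (23.916,133.648) → (78.363,89.730) → (82.091,92.854) → (34.538,77.001) → (62.066,80.440). Closed: final G1 returns to the first vertex.

**Shape 3** — `<path>` cubic bezier, stroke `#0000ff` → score (S506, F2349). Control points (SVG): P0=(53.274,83.618), P1=(51.840,92.916), P2=(-4.521,-11.188), P3=(18.373,12.456); sampled at t=k/3. Machine vertices: (53.274,135.193) → (38.501,154.764) → (16.928,196.348) → (18.373,206.355). Open path.

G21
G90
G0 X20.420 Y135.380
M3 S723
G01 X38.337 Y135.380 F993
G01 X38.337 Y83.214
G01 X20.420 Y83.214
G01 X20.420 Y135.380
M5
G0 X62.066 Y80.440
M3 S506
G01 X23.916 Y133.648 F2349
G01 X78.363 Y89.730
G01 X82.091 Y92.854
G01 X34.538 Y77.001
G01 X62.066 Y80.440
M5
G0 X53.274 Y135.193
M3 S506
G01 X38.501 Y154.764 F2349
G01 X16.928 Y196.348
G01 X18.373 Y206.355
M5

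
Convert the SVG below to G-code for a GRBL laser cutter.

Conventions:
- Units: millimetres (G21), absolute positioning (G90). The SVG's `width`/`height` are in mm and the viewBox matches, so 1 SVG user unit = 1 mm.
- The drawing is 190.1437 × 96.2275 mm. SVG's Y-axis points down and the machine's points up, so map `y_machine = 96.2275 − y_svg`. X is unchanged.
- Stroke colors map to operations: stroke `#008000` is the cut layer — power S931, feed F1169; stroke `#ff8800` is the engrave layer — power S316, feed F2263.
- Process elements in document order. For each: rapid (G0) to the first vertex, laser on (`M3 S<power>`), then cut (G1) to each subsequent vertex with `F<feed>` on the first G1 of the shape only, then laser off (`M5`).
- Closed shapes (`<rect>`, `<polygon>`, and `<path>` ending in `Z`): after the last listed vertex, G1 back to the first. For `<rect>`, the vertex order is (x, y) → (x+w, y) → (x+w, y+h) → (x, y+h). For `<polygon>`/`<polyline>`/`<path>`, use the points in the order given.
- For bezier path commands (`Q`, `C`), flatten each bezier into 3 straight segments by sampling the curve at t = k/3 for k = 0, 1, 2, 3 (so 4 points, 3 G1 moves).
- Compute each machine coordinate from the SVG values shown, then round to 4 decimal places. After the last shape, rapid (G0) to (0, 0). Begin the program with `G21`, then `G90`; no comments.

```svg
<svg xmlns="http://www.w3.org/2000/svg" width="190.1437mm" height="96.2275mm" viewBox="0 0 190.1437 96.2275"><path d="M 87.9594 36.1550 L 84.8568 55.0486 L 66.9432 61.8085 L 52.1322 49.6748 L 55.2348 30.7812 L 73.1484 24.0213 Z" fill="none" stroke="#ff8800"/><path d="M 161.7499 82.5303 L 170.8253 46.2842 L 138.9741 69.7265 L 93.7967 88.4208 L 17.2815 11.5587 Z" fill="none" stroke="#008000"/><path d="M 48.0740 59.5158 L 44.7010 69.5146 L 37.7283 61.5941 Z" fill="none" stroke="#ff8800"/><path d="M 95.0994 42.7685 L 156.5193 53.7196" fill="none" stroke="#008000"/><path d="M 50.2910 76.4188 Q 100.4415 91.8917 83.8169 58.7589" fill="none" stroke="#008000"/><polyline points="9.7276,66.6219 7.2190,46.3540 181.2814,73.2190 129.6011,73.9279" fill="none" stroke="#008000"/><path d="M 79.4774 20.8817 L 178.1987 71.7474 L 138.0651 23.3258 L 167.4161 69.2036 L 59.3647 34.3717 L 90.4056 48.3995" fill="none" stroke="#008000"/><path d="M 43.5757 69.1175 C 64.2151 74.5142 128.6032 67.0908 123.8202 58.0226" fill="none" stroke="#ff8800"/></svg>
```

G21
G90
G0 X87.9594 Y60.0725
M3 S316
G1 X84.8568 Y41.1789 F2263
G1 X66.9432 Y34.4190
G1 X52.1322 Y46.5527
G1 X55.2348 Y65.4463
G1 X73.1484 Y72.2062
G1 X87.9594 Y60.0725
M5
G0 X161.7499 Y13.6972
M3 S931
G1 X170.8253 Y49.9433 F1169
G1 X138.9741 Y26.5010
G1 X93.7967 Y7.8067
G1 X17.2815 Y84.6688
G1 X161.7499 Y13.6972
M5
G0 X48.0740 Y36.7117
M3 S316
G1 X44.7010 Y26.7129 F2263
G1 X37.7283 Y34.6334
G1 X48.0740 Y36.7117
M5
G0 X95.0994 Y53.4590
M3 S931
G1 X156.5193 Y42.5079 F1169
M5
G0 X50.2910 Y19.8087
M3 S931
G1 X76.3052 Y14.8941 F1169
G1 X87.4805 Y20.7807
G1 X83.8169 Y37.4686
M5
G0 X9.7276 Y29.6056
M3 S931
G1 X7.2190 Y49.8735 F1169
G1 X181.2814 Y23.0085
G1 X129.6011 Y22.2996
M5
G0 X79.4774 Y75.3458
M3 S931
G1 X178.1987 Y24.4801 F1169
G1 X138.0651 Y72.9017
G1 X167.4161 Y27.0239
G1 X59.3647 Y61.8558
G1 X90.4056 Y47.8280
M5
G0 X43.5757 Y27.1100
M3 S316
G1 X74.6158 Y25.5728 F2263
G1 X109.7284 Y30.0989
G1 X123.8202 Y38.2049
M5
G0 X0.0000 Y0.0000

Since the viewBox matches the mm dimensions, user units are millimetres directly. The only transform is the Y-flip y_m = 96.2275 − y_svg.

Shape 1 is a regular polygon drawn with `<path>`. Its stroke #ff8800 means engrave at S316, F2263. After flipping Y the toolpath is (87.9594,60.0725) → (84.8568,41.1789) → (66.9432,34.4190) → (52.1322,46.5527) → (55.2348,65.4463) → (73.1484,72.2062) → (87.9594,60.0725), returning to the start.

Shape 2 is a closed polygon drawn with `<path>`. Its stroke #008000 means cut at S931, F1169. After flipping Y the toolpath is (161.7499,13.6972) → (170.8253,49.9433) → (138.9741,26.5010) → (93.7967,7.8067) → (17.2815,84.6688) → (161.7499,13.6972), returning to the start.

Shape 3 is a regular polygon drawn with `<path>`. Its stroke #ff8800 means engrave at S316, F2263. After flipping Y the toolpath is (48.0740,36.7117) → (44.7010,26.7129) → (37.7283,34.6334) → (48.0740,36.7117), returning to the start.

Shape 4 is a line segment drawn with `<path>`. Its stroke #008000 means cut at S931, F1169. After flipping Y the toolpath is (95.0994,53.4590) → (156.5193,42.5079).

Shape 5 is a quadratic bezier drawn with `<path>`. Its stroke #008000 means cut at S931, F1169. After flipping Y the toolpath is (50.2910,19.8087) → (76.3052,14.8941) → (87.4805,20.7807) → (83.8169,37.4686).

Shape 6 is a open polyline drawn with `<polyline>`. Its stroke #008000 means cut at S931, F1169. After flipping Y the toolpath is (9.7276,29.6056) → (7.2190,49.8735) → (181.2814,23.0085) → (129.6011,22.2996).

Shape 7 is a open polyline drawn with `<path>`. Its stroke #008000 means cut at S931, F1169. After flipping Y the toolpath is (79.4774,75.3458) → (178.1987,24.4801) → (138.0651,72.9017) → (167.4161,27.0239) → (59.3647,61.8558) → (90.4056,47.8280).

Shape 8 is a cubic bezier drawn with `<path>`. Its stroke #ff8800 means engrave at S316, F2263. After flipping Y the toolpath is (43.5757,27.1100) → (74.6158,25.5728) → (109.7284,30.0989) → (123.8202,38.2049).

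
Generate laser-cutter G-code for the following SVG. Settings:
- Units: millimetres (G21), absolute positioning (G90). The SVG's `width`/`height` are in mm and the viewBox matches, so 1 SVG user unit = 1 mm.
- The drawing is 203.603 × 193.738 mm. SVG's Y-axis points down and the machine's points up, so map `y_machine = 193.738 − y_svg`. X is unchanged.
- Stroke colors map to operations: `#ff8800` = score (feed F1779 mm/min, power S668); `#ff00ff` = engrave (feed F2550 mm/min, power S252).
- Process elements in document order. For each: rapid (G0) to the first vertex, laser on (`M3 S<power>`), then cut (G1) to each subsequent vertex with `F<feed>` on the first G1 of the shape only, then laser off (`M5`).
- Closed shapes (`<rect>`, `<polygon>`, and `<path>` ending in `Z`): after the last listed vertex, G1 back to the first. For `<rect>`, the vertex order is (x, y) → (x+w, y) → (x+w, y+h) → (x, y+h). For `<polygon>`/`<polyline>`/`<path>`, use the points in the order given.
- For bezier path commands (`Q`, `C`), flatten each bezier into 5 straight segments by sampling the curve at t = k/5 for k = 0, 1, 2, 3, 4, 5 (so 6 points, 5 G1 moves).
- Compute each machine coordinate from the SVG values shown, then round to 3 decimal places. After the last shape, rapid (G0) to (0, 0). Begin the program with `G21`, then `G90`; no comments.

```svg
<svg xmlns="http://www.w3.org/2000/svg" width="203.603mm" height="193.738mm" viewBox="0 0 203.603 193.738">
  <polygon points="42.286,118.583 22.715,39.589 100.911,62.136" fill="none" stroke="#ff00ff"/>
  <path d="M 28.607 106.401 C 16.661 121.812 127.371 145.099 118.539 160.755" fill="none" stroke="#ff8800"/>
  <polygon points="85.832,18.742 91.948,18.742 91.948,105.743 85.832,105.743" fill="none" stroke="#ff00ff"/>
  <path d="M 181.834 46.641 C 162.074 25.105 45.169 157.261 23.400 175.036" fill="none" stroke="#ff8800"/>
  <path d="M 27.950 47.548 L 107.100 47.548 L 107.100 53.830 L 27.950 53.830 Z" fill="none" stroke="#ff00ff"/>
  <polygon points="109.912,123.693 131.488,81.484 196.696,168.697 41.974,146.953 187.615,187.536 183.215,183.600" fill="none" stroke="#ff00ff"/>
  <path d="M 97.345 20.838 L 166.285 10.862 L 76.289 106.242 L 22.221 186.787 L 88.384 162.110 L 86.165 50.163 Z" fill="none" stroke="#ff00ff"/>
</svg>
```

G21
G90
G0 X42.286 Y75.155
M3 S252
G1 X22.715 Y154.149 F2550
G1 X100.911 Y131.602
G1 X42.286 Y75.155
M5
G0 X28.607 Y87.337
M3 S668
G1 X34.221 Y77.269 F1779
G1 X57.646 Y66.056
G1 X87.258 Y54.441
G1 X111.431 Y43.168
G1 X118.539 Y32.983
M5
G0 X85.832 Y174.996
M3 S252
G1 X91.948 Y174.996 F2550
G1 X91.948 Y87.995
G1 X85.832 Y87.995
G1 X85.832 Y174.996
M5
G0 X181.834 Y147.097
M3 S668
G1 X159.859 Y143.720 F1779
G1 X123.798 Y116.325
G1 X82.882 Y77.778
G1 X46.339 Y40.948
G1 X23.400 Y18.702
M5
G0 X27.950 Y146.190
M3 S252
G1 X107.100 Y146.190 F2550
G1 X107.100 Y139.908
G1 X27.950 Y139.908
G1 X27.950 Y146.190
M5
G0 X109.912 Y70.045
M3 S252
G1 X131.488 Y112.254 F2550
G1 X196.696 Y25.041
G1 X41.974 Y46.785
G1 X187.615 Y6.202
G1 X183.215 Y10.138
G1 X109.912 Y70.045
M5
G0 X97.345 Y172.900
M3 S252
G1 X166.285 Y182.876 F2550
G1 X76.289 Y87.496
G1 X22.221 Y6.951
G1 X88.384 Y31.628
G1 X86.165 Y143.575
G1 X97.345 Y172.900
M5
G0 X0.000 Y0.000

1 u = 1 mm; y_m = 193.738 − y.

[1] `<polygon>` regular polygon, #ff00ff→engrave S252 F2550: (42.286,75.155) → (22.715,154.149) → (100.911,131.602) → (42.286,75.155) (closed)

[2] `<path>` cubic bezier, #ff8800→score S668 F1779: (28.607,87.337) → (34.221,77.269) → (57.646,66.056) → (87.258,54.441) → (111.431,43.168) → (118.539,32.983)

[3] `<polygon>` rectangle, #ff00ff→engrave S252 F2550: (85.832,174.996) → (91.948,174.996) → (91.948,87.995) → (85.832,87.995) → (85.832,174.996) (closed)

[4] `<path>` cubic bezier, #ff8800→score S668 F1779: (181.834,147.097) → (159.859,143.720) → (123.798,116.325) → (82.882,77.778) → (46.339,40.948) → (23.400,18.702)

[5] `<path>` rectangle, #ff00ff→engrave S252 F2550: (27.950,146.190) → (107.100,146.190) → (107.100,139.908) → (27.950,139.908) → (27.950,146.190) (closed)

[6] `<polygon>` closed polygon, #ff00ff→engrave S252 F2550: (109.912,70.045) → (131.488,112.254) → (196.696,25.041) → (41.974,46.785) → (187.615,6.202) → (183.215,10.138) → (109.912,70.045) (closed)

[7] `<path>` closed polygon, #ff00ff→engrave S252 F2550: (97.345,172.900) → (166.285,182.876) → (76.289,87.496) → (22.221,6.951) → (88.384,31.628) → (86.165,143.575) → (97.345,172.900) (closed)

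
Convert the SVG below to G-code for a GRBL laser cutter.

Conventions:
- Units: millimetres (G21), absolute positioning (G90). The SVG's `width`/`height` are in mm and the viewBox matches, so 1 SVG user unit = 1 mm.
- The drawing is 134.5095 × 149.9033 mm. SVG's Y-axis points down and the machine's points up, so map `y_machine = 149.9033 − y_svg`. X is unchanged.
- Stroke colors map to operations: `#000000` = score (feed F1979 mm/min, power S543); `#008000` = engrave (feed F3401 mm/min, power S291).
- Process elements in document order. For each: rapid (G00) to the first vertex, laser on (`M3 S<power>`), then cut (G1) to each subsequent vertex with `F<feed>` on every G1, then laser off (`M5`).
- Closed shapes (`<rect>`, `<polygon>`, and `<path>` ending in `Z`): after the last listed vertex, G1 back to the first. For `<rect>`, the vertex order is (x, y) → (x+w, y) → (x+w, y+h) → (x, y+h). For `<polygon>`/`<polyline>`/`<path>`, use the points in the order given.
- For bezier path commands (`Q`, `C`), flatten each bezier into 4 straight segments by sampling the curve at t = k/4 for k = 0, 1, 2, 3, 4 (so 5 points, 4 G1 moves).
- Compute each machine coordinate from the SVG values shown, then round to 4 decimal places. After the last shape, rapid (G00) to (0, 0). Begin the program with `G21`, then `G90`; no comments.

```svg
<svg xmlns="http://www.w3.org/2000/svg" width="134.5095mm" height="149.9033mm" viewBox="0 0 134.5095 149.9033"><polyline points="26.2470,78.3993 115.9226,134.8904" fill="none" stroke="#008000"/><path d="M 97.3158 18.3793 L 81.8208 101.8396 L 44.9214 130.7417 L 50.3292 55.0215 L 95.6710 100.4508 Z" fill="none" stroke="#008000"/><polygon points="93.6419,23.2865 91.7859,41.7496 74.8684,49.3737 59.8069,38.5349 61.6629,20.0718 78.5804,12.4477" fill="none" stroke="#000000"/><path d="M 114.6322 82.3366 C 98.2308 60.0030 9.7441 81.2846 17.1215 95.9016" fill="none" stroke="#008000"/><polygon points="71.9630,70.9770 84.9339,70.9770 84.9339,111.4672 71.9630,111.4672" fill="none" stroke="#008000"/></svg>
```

viewBox `0 0 134.5095 149.9033` with mm width/height → 1 unit = 1 mm. Flip: y_m = 149.9033 − y_svg.

**Shape 1** — `<polyline>` line segment, stroke `#008000` → engrave (S291, F3401). Machine vertices: (26.2470,71.5040) → (115.9226,15.0129). Open path.

**Shape 2** — `<path>` closed polygon, stroke `#008000` → engrave (S291, F3401). Machine vertices: (97.3158,131.5240) → (81.8208,48.0637) → (44.9214,19.1616) → (50.3292,94.8818) → (95.6710,49.4525) → (97.3158,131.5240). Closed: final G1 returns to the first vertex.

**Shape 3** — `<polygon>` regular polygon, stroke `#000000` → score (S543, F1979). Machine vertices: (93.6419,126.6168) → (91.7859,108.1537) → (74.8684,100.5296) → (59.8069,111.3684) → (61.6629,129.8315) → (78.5804,137.4556) → (93.6419,126.6168). Closed: final G1 returns to the first vertex.

**Shape 4** — `<path>` cubic bezier, stroke `#008000` → engrave (S291, F3401). Control points (SVG): P0=(114.6322,82.3366), P1=(98.2308,60.0030), P2=(9.7441,81.2846), P3=(17.1215,95.9016); sampled at t=k/4. Machine vertices: (114.6322,67.5667) → (91.4394,76.9247) → (56.9598,74.6407) → (26.9388,65.4284) → (17.1215,54.0017). Open path.

**Shape 5** — `<polygon>` rectangle, stroke `#008000` → engrave (S291, F3401). Machine vertices: (71.9630,78.9263) → (84.9339,78.9263) → (84.9339,38.4361) → (71.9630,38.4361) → (71.9630,78.9263). Closed: final G1 returns to the first vertex.

G21
G90
G00 X26.2470 Y71.5040
M3 S291
G1 X115.9226 Y15.0129 F3401
M5
G00 X97.3158 Y131.5240
M3 S291
G1 X81.8208 Y48.0637 F3401
G1 X44.9214 Y19.1616 F3401
G1 X50.3292 Y94.8818 F3401
G1 X95.6710 Y49.4525 F3401
G1 X97.3158 Y131.5240 F3401
M5
G00 X93.6419 Y126.6168
M3 S543
G1 X91.7859 Y108.1537 F1979
G1 X74.8684 Y100.5296 F1979
G1 X59.8069 Y111.3684 F1979
G1 X61.6629 Y129.8315 F1979
G1 X78.5804 Y137.4556 F1979
G1 X93.6419 Y126.6168 F1979
M5
G00 X114.6322 Y67.5667
M3 S291
G1 X91.4394 Y76.9247 F3401
G1 X56.9598 Y74.6407 F3401
G1 X26.9388 Y65.4284 F3401
G1 X17.1215 Y54.0017 F3401
M5
G00 X71.9630 Y78.9263
M3 S291
G1 X84.9339 Y78.9263 F3401
G1 X84.9339 Y38.4361 F3401
G1 X71.9630 Y38.4361 F3401
G1 X71.9630 Y78.9263 F3401
M5
G00 X0.0000 Y0.0000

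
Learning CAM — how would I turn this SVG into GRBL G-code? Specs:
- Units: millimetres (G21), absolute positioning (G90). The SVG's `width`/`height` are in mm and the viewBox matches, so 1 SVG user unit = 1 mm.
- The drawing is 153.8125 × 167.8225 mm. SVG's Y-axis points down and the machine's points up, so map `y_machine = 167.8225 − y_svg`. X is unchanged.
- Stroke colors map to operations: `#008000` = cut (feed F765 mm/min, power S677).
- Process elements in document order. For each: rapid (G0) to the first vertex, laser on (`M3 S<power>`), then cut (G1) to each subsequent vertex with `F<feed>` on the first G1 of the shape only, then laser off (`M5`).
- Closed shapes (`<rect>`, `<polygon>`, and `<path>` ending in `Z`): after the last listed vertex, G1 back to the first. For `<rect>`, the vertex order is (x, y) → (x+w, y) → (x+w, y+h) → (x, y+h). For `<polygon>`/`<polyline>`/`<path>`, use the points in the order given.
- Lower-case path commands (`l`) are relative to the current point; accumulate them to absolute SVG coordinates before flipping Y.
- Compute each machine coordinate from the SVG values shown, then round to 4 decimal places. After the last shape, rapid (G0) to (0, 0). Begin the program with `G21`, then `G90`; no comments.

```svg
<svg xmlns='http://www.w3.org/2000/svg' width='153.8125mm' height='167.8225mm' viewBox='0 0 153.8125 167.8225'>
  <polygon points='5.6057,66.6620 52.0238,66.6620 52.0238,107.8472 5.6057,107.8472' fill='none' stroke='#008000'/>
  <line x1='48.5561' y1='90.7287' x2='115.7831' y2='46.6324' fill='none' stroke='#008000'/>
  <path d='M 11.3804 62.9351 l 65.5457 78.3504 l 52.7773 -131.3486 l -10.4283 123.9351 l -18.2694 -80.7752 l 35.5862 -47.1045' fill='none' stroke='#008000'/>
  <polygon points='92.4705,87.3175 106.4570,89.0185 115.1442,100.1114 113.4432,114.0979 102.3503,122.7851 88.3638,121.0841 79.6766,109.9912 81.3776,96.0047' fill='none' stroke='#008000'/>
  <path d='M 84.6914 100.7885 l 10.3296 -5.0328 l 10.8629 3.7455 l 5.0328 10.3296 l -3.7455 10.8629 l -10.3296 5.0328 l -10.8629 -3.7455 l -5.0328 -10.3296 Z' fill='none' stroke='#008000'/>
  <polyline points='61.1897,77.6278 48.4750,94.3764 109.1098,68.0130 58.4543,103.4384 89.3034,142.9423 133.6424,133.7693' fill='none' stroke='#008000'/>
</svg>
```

Since the viewBox matches the mm dimensions, user units are millimetres directly. The only transform is the Y-flip y_m = 167.8225 − y_svg.

Shape 1 is a rectangle drawn with `<polygon>`. Its stroke #008000 means cut at S677, F765. After flipping Y the toolpath is (5.6057,101.1605) → (52.0238,101.1605) → (52.0238,59.9753) → (5.6057,59.9753) → (5.6057,101.1605), returning to the start.

Shape 2 is a line segment drawn with `<line>`. Its stroke #008000 means cut at S677, F765. After flipping Y the toolpath is (48.5561,77.0938) → (115.7831,121.1901).

Shape 3 is a open polyline drawn with `<path>`. Its stroke #008000 means cut at S677, F765. After flipping Y the toolpath is (11.3804,104.8874) → (76.9261,26.5370) → (129.7034,157.8856) → (119.2751,33.9505) → (101.0057,114.7257) → (136.5919,161.8302).

Shape 4 is a regular polygon drawn with `<polygon>`. Its stroke #008000 means cut at S677, F765. After flipping Y the toolpath is (92.4705,80.5050) → (106.4570,78.8040) → (115.1442,67.7111) → (113.4432,53.7246) → (102.3503,45.0374) → (88.3638,46.7384) → (79.6766,57.8313) → (81.3776,71.8178) → (92.4705,80.5050), returning to the start.

Shape 5 is a regular polygon drawn with `<path>`. Its stroke #008000 means cut at S677, F765. After flipping Y the toolpath is (84.6914,67.0340) → (95.0210,72.0668) → (105.8839,68.3213) → (110.9167,57.9917) → (107.1712,47.1288) → (96.8416,42.0960) → (85.9787,45.8415) → (80.9459,56.1711) → (84.6914,67.0340), returning to the start.

Shape 6 is a open polyline drawn with `<polyline>`. Its stroke #008000 means cut at S677, F765. After flipping Y the toolpath is (61.1897,90.1947) → (48.4750,73.4461) → (109.1098,99.8095) → (58.4543,64.3841) → (89.3034,24.8802) → (133.6424,34.0532).

G21
G90
G0 X5.6057 Y101.1605
M3 S677
G1 X52.0238 Y101.1605 F765
G1 X52.0238 Y59.9753
G1 X5.6057 Y59.9753
G1 X5.6057 Y101.1605
M5
G0 X48.5561 Y77.0938
M3 S677
G1 X115.7831 Y121.1901 F765
M5
G0 X11.3804 Y104.8874
M3 S677
G1 X76.9261 Y26.5370 F765
G1 X129.7034 Y157.8856
G1 X119.2751 Y33.9505
G1 X101.0057 Y114.7257
G1 X136.5919 Y161.8302
M5
G0 X92.4705 Y80.5050
M3 S677
G1 X106.4570 Y78.8040 F765
G1 X115.1442 Y67.7111
G1 X113.4432 Y53.7246
G1 X102.3503 Y45.0374
G1 X88.3638 Y46.7384
G1 X79.6766 Y57.8313
G1 X81.3776 Y71.8178
G1 X92.4705 Y80.5050
M5
G0 X84.6914 Y67.0340
M3 S677
G1 X95.0210 Y72.0668 F765
G1 X105.8839 Y68.3213
G1 X110.9167 Y57.9917
G1 X107.1712 Y47.1288
G1 X96.8416 Y42.0960
G1 X85.9787 Y45.8415
G1 X80.9459 Y56.1711
G1 X84.6914 Y67.0340
M5
G0 X61.1897 Y90.1947
M3 S677
G1 X48.4750 Y73.4461 F765
G1 X109.1098 Y99.8095
G1 X58.4543 Y64.3841
G1 X89.3034 Y24.8802
G1 X133.6424 Y34.0532
M5
G0 X0.0000 Y0.0000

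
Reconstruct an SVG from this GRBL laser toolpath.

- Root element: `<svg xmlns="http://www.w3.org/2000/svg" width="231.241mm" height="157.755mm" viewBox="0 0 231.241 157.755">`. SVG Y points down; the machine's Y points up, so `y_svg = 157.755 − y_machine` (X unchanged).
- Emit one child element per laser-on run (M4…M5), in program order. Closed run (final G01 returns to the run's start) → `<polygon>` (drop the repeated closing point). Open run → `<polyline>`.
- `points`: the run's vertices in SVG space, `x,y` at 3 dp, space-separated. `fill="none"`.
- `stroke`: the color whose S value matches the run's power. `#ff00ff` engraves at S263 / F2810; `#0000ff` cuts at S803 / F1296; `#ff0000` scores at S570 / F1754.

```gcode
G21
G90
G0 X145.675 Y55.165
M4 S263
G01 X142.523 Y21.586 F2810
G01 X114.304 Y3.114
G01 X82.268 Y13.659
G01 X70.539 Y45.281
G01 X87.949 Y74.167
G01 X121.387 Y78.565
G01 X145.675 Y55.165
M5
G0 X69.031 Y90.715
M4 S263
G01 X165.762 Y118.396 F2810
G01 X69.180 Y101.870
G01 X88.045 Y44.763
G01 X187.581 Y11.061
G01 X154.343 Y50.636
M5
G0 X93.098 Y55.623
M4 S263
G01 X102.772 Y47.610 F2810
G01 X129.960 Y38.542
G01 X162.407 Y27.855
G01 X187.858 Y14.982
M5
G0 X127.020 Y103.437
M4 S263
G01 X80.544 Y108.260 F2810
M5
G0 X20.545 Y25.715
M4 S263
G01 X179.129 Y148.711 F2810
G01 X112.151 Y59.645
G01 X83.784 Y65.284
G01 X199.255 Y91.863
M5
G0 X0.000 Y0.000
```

<svg xmlns="http://www.w3.org/2000/svg" width="231.241mm" height="157.755mm" viewBox="0 0 231.241 157.755">
  <polygon points="145.675,102.590 142.523,136.169 114.304,154.641 82.268,144.096 70.539,112.474 87.949,83.588 121.387,79.190" fill="none" stroke="#ff00ff"/>
  <polyline points="69.031,67.040 165.762,39.359 69.180,55.885 88.045,112.992 187.581,146.694 154.343,107.119" fill="none" stroke="#ff00ff"/>
  <polyline points="93.098,102.132 102.772,110.145 129.960,119.213 162.407,129.900 187.858,142.773" fill="none" stroke="#ff00ff"/>
  <polyline points="127.020,54.318 80.544,49.495" fill="none" stroke="#ff00ff"/>
  <polyline points="20.545,132.040 179.129,9.044 112.151,98.110 83.784,92.471 199.255,65.892" fill="none" stroke="#ff00ff"/>
</svg>

Each laser-on run becomes one SVG element. Flip Y back into SVG space with y_svg = 157.755 − y_machine. Every run uses S263, so all elements get stroke `#ff00ff` (engrave).

Run 1: The run returns to its start, so emit a `<polygon>` with points (Y-flipped): 145.675,102.590 142.523,136.169 114.304,154.641 82.268,144.096 70.539,112.474 87.949,83.588 121.387,79.190.

Run 2: The run is open, so emit a `<polyline>` with points (Y-flipped): 69.031,67.040 165.762,39.359 69.180,55.885 88.045,112.992 187.581,146.694 154.343,107.119.

Run 3: The run is open, so emit a `<polyline>` with points (Y-flipped): 93.098,102.132 102.772,110.145 129.960,119.213 162.407,129.900 187.858,142.773.

Run 4: The run is open, so emit a `<polyline>` with points (Y-flipped): 127.020,54.318 80.544,49.495.

Run 5: The run is open, so emit a `<polyline>` with points (Y-flipped): 20.545,132.040 179.129,9.044 112.151,98.110 83.784,92.471 199.255,65.892.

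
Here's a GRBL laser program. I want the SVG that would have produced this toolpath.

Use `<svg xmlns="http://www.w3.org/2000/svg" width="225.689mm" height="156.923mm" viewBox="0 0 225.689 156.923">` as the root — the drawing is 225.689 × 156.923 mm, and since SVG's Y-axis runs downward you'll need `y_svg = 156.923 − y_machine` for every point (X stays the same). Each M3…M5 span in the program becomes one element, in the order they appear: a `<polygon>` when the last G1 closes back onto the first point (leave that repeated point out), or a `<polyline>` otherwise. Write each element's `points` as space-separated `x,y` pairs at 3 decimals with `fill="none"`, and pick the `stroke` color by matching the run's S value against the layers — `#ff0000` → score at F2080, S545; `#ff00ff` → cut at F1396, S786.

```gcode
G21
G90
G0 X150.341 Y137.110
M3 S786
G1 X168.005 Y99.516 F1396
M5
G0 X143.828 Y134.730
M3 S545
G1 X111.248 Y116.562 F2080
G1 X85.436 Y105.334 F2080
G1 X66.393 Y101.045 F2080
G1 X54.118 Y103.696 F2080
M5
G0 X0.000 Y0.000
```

y_svg = 156.923 − y_m.

[1] S786→`#ff00ff` (cut); open run; points: 150.341,19.813 168.005,57.407

[2] S545→`#ff0000` (score); open run; points: 143.828,22.193 111.248,40.361 85.436,51.589 66.393,55.878 54.118,53.227

<svg xmlns="http://www.w3.org/2000/svg" width="225.689mm" height="156.923mm" viewBox="0 0 225.689 156.923">
  <polyline points="150.341,19.813 168.005,57.407" fill="none" stroke="#ff00ff"/>
  <polyline points="143.828,22.193 111.248,40.361 85.436,51.589 66.393,55.878 54.118,53.227" fill="none" stroke="#ff0000"/>
</svg>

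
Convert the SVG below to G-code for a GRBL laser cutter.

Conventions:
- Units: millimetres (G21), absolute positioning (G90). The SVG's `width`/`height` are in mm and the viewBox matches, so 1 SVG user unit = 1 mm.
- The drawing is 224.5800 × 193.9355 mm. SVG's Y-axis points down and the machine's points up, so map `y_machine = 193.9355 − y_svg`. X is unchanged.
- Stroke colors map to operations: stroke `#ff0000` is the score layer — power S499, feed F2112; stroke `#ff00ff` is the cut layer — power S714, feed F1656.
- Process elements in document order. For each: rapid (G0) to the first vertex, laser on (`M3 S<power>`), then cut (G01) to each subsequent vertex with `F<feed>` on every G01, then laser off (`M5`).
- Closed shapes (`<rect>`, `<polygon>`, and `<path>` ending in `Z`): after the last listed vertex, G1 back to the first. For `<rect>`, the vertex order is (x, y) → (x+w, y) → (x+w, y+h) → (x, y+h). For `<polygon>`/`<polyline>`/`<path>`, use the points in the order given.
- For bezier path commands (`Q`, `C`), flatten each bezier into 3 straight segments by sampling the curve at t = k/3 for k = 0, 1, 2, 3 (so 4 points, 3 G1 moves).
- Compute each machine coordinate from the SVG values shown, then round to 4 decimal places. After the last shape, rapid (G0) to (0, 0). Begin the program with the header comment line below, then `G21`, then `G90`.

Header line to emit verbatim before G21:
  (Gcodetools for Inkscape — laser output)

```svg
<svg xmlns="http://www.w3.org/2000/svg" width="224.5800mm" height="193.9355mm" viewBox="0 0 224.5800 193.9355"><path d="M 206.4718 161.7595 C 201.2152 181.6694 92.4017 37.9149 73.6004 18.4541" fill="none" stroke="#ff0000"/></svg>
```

Since the viewBox matches the mm dimensions, user units are millimetres directly. The only transform is the Y-flip y_m = 193.9355 − y_svg.

Shape 1 is a cubic bezier drawn with `<path>`. Its stroke #ff0000 means score at S499, F2112. After flipping Y the toolpath is (206.4718,32.1760) → (173.8655,56.1558) → (115.2365,125.2545) → (73.6004,175.4814).

(Gcodetools for Inkscape — laser output)
G21
G90
G0 X206.4718 Y32.1760
M3 S499
G01 X173.8655 Y56.1558 F2112
G01 X115.2365 Y125.2545 F2112
G01 X73.6004 Y175.4814 F2112
M5
G0 X0.0000 Y0.0000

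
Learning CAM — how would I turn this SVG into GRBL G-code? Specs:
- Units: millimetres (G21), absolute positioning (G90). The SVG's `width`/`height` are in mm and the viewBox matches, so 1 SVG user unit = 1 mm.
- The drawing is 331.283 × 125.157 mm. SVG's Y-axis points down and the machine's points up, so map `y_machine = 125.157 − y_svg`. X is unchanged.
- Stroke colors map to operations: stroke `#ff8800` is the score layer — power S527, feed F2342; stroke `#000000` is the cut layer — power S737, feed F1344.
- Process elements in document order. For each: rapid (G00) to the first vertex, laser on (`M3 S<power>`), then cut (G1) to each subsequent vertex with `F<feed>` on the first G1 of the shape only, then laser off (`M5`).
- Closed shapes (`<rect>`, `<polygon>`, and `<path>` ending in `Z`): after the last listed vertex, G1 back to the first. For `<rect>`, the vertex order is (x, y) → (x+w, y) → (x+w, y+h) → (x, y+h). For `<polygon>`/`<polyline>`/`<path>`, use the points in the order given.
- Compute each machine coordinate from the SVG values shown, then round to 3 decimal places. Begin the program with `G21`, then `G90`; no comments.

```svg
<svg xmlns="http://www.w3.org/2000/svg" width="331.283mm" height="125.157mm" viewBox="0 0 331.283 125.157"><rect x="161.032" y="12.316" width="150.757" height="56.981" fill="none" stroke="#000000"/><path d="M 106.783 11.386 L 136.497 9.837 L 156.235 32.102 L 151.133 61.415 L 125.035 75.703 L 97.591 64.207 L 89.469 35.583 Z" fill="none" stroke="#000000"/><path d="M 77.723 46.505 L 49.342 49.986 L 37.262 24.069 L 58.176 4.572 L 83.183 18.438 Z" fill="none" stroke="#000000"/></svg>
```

G21
G90
G00 X161.032 Y112.841
M3 S737
G1 X311.789 Y112.841 F1344
G1 X311.789 Y55.860
G1 X161.032 Y55.860
G1 X161.032 Y112.841
M5
G00 X106.783 Y113.771
M3 S737
G1 X136.497 Y115.320 F1344
G1 X156.235 Y93.055
G1 X151.133 Y63.742
G1 X125.035 Y49.454
G1 X97.591 Y60.950
G1 X89.469 Y89.574
G1 X106.783 Y113.771
M5
G00 X77.723 Y78.652
M3 S737
G1 X49.342 Y75.171 F1344
G1 X37.262 Y101.088
G1 X58.176 Y120.585
G1 X83.183 Y106.719
G1 X77.723 Y78.652
M5

Since the viewBox matches the mm dimensions, user units are millimetres directly. The only transform is the Y-flip y_m = 125.157 − y_svg.

Shape 1 is a rectangle drawn with `<rect>`. Its stroke #000000 means cut at S737, F1344. After flipping Y the toolpath is (161.032,112.841) → (311.789,112.841) → (311.789,55.860) → (161.032,55.860) → (161.032,112.841), returning to the start.

Shape 2 is a regular polygon drawn with `<path>`. Its stroke #000000 means cut at S737, F1344. After flipping Y the toolpath is (106.783,113.771) → (136.497,115.320) → (156.235,93.055) → (151.133,63.742) → (125.035,49.454) → (97.591,60.950) → (89.469,89.574) → (106.783,113.771), returning to the start.

Shape 3 is a regular polygon drawn with `<path>`. Its stroke #000000 means cut at S737, F1344. After flipping Y the toolpath is (77.723,78.652) → (49.342,75.171) → (37.262,101.088) → (58.176,120.585) → (83.183,106.719) → (77.723,78.652), returning to the start.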